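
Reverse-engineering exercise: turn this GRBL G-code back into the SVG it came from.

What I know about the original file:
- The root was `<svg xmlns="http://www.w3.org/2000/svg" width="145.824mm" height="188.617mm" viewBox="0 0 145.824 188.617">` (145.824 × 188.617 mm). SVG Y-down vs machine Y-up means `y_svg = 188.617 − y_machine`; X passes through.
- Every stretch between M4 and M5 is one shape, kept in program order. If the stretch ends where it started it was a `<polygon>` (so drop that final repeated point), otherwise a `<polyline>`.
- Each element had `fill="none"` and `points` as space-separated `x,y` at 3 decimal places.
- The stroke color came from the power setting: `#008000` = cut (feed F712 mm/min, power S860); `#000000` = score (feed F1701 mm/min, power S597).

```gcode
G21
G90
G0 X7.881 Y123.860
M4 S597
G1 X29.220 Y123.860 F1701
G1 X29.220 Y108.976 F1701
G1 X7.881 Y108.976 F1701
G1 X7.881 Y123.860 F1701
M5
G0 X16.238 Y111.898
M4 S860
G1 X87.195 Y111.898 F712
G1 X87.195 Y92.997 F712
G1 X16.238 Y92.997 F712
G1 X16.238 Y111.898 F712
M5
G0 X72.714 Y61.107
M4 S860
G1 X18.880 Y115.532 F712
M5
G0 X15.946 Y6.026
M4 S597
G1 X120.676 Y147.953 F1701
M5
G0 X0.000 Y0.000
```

<svg xmlns="http://www.w3.org/2000/svg" width="145.824mm" height="188.617mm" viewBox="0 0 145.824 188.617">
  <polygon points="7.881,64.757 29.220,64.757 29.220,79.641 7.881,79.641" fill="none" stroke="#000000"/>
  <polygon points="16.238,76.719 87.195,76.719 87.195,95.620 16.238,95.620" fill="none" stroke="#008000"/>
  <polyline points="72.714,127.510 18.880,73.085" fill="none" stroke="#008000"/>
  <polyline points="15.946,182.591 120.676,40.664" fill="none" stroke="#000000"/>
</svg>

Each laser-on run becomes one SVG element. Flip Y back into SVG space with y_svg = 188.617 − y_machine.

Run 1: power S597 maps to stroke `#000000` (score). The run returns to its start, so emit a `<polygon>` with points (Y-flipped): 7.881,64.757 29.220,64.757 29.220,79.641 7.881,79.641.

Run 2: power S860 maps to stroke `#008000` (cut). The run returns to its start, so emit a `<polygon>` with points (Y-flipped): 16.238,76.719 87.195,76.719 87.195,95.620 16.238,95.620.

Run 3: the run's S860 means `#008000` (cut). The run is open, so emit a `<polyline>` with points (Y-flipped): 72.714,127.510 18.880,73.085.

Run 4: power S597 maps to stroke `#000000` (score). The run is open, so emit a `<polyline>` with points (Y-flipped): 15.946,182.591 120.676,40.664.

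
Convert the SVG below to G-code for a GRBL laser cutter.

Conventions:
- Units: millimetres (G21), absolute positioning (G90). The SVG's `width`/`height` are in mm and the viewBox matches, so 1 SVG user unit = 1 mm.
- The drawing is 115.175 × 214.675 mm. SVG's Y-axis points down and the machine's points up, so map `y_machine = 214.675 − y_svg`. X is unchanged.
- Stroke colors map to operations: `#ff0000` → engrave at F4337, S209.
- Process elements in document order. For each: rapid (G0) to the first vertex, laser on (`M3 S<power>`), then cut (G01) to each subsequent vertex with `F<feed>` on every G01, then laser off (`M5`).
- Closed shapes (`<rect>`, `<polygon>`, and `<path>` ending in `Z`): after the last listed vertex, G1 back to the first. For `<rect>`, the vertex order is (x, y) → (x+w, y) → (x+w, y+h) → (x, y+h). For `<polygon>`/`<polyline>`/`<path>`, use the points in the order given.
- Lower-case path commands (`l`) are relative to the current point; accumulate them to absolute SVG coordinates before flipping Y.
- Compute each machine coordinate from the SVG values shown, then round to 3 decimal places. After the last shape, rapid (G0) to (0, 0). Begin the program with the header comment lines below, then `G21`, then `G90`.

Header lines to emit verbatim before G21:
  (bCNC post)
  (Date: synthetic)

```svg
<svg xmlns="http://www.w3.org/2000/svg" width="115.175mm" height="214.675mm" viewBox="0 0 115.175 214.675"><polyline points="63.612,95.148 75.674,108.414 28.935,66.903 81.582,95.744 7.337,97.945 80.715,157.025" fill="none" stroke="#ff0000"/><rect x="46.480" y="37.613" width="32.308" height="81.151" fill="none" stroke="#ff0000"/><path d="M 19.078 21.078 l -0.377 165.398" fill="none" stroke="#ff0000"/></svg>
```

(bCNC post)
(Date: synthetic)
G21
G90
G0 X63.612 Y119.527
M3 S209
G01 X75.674 Y106.261 F4337
G01 X28.935 Y147.772 F4337
G01 X81.582 Y118.931 F4337
G01 X7.337 Y116.730 F4337
G01 X80.715 Y57.650 F4337
M5
G0 X46.480 Y177.062
M3 S209
G01 X78.788 Y177.062 F4337
G01 X78.788 Y95.911 F4337
G01 X46.480 Y95.911 F4337
G01 X46.480 Y177.062 F4337
M5
G0 X19.078 Y193.597
M3 S209
G01 X18.701 Y28.199 F4337
M5
G0 X0.000 Y0.000

viewBox `0 0 115.175 214.675` with mm width/height → 1 unit = 1 mm. Flip: y_m = 214.675 − y_svg.

**Shape 1** — `<polyline>` open polyline, stroke `#ff0000` → engrave (S209, F4337). Machine vertices: (63.612,119.527) → (75.674,106.261) → (28.935,147.772) → (81.582,118.931) → (7.337,116.730) → (80.715,57.650). Open path.

**Shape 2** — `<rect>` rectangle, stroke `#ff0000` → engrave (S209, F4337). Machine vertices: (46.480,177.062) → (78.788,177.062) → (78.788,95.911) → (46.480,95.911) → (46.480,177.062). Closed: final G1 returns to the first vertex.

**Shape 3** — `<path>` line segment, stroke `#ff0000` → engrave (S209, F4337). Machine vertices: (19.078,193.597) → (18.701,28.199). Open path.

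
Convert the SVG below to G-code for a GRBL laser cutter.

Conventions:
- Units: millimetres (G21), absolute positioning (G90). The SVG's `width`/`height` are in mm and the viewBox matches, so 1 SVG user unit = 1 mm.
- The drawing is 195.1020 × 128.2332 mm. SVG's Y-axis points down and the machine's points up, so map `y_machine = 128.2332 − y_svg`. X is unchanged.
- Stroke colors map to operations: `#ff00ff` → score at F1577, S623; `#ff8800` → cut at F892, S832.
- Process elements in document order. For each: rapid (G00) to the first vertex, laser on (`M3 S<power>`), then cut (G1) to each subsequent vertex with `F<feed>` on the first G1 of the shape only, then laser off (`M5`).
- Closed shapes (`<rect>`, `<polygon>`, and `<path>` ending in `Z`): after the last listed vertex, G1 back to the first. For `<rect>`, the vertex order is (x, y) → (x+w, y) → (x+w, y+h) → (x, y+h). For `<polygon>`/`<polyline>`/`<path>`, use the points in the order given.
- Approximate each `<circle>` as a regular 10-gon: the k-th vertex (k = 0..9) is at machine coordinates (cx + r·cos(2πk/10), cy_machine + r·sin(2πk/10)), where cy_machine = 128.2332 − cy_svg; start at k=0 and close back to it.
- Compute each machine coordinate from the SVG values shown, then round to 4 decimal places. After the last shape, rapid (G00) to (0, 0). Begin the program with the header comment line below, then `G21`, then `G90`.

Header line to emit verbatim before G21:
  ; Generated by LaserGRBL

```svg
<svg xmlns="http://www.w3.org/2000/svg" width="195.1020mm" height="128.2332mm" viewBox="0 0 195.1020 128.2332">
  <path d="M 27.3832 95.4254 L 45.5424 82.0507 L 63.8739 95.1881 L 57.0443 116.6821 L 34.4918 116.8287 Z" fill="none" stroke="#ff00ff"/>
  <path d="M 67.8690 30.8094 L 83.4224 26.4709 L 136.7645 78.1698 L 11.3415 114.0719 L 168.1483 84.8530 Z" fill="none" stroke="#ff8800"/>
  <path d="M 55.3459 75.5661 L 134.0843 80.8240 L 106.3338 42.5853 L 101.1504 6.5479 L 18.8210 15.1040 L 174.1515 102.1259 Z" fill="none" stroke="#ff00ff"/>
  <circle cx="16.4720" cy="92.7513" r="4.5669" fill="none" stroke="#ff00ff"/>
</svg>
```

; Generated by LaserGRBL
G21
G90
G00 X27.3832 Y32.8078
M3 S623
G1 X45.5424 Y46.1825 F1577
G1 X63.8739 Y33.0451
G1 X57.0443 Y11.5511
G1 X34.4918 Y11.4045
G1 X27.3832 Y32.8078
M5
G00 X67.8690 Y97.4238
M3 S832
G1 X83.4224 Y101.7623 F892
G1 X136.7645 Y50.0634
G1 X11.3415 Y14.1613
G1 X168.1483 Y43.3802
G1 X67.8690 Y97.4238
M5
G00 X55.3459 Y52.6671
M3 S623
G1 X134.0843 Y47.4092 F1577
G1 X106.3338 Y85.6479
G1 X101.1504 Y121.6853
G1 X18.8210 Y113.1292
G1 X174.1515 Y26.1073
G1 X55.3459 Y52.6671
M5
G00 X21.0389 Y35.4819
M3 S623
G1 X20.1667 Y38.1663 F1577
G1 X17.8832 Y39.8253
G1 X15.0608 Y39.8253
G1 X12.7773 Y38.1663
G1 X11.9051 Y35.4819
G1 X12.7773 Y32.7975
G1 X15.0608 Y31.1385
G1 X17.8832 Y31.1385
G1 X20.1667 Y32.7975
G1 X21.0389 Y35.4819
M5
G00 X0.0000 Y0.0000

Since the viewBox matches the mm dimensions, user units are millimetres directly. The only transform is the Y-flip y_m = 128.2332 − y_svg.

Shape 1 is a regular polygon drawn with `<path>`. Its stroke #ff00ff means score at S623, F1577. After flipping Y the toolpath is (27.3832,32.8078) → (45.5424,46.1825) → (63.8739,33.0451) → (57.0443,11.5511) → (34.4918,11.4045) → (27.3832,32.8078), returning to the start.

Shape 2 is a closed polygon drawn with `<path>`. Its stroke #ff8800 means cut at S832, F892. After flipping Y the toolpath is (67.8690,97.4238) → (83.4224,101.7623) → (136.7645,50.0634) → (11.3415,14.1613) → (168.1483,43.3802) → (67.8690,97.4238), returning to the start.

Shape 3 is a closed polygon drawn with `<path>`. Its stroke #ff00ff means score at S623, F1577. After flipping Y the toolpath is (55.3459,52.6671) → (134.0843,47.4092) → (106.3338,85.6479) → (101.1504,121.6853) → (18.8210,113.1292) → (174.1515,26.1073) → (55.3459,52.6671), returning to the start.

Shape 4 is a circle drawn with `<circle>`. Its stroke #ff00ff means score at S623, F1577. After flipping Y the toolpath is (21.0389,35.4819) → (20.1667,38.1663) → (17.8832,39.8253) → (15.0608,39.8253) → (12.7773,38.1663) → (11.9051,35.4819) → (12.7773,32.7975) → (15.0608,31.1385) → (17.8832,31.1385) → (20.1667,32.7975) → (21.0389,35.4819), returning to the start.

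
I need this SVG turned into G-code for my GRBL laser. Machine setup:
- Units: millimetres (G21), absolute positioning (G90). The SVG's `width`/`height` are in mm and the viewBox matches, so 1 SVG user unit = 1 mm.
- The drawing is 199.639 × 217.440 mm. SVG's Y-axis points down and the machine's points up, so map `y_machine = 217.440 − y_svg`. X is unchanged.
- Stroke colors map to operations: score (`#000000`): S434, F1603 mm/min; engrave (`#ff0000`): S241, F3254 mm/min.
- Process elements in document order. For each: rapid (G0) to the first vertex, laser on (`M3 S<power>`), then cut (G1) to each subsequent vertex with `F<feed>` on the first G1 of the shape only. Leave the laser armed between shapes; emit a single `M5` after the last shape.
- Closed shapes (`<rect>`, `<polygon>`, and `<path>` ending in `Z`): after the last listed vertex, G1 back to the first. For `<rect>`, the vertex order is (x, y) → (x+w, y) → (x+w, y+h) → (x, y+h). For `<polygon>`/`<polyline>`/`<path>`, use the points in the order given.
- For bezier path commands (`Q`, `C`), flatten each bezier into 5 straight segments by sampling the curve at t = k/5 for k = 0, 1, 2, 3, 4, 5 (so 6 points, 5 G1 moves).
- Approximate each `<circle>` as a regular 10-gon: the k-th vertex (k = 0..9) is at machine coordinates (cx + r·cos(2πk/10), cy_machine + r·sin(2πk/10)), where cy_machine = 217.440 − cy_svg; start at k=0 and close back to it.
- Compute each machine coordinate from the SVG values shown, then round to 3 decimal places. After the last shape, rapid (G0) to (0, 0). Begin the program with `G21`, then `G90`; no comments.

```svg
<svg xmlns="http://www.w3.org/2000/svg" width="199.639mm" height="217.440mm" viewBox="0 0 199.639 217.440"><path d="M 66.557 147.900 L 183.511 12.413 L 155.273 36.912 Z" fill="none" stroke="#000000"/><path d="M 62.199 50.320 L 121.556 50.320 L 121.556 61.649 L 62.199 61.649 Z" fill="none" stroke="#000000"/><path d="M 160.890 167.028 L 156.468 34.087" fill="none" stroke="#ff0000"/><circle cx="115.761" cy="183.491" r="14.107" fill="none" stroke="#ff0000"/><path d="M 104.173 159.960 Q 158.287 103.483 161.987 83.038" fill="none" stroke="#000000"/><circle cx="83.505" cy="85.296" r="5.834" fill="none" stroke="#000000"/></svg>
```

Since the viewBox matches the mm dimensions, user units are millimetres directly. The only transform is the Y-flip y_m = 217.440 − y_svg.

Shape 1 is a closed polygon drawn with `<path>`. Its stroke #000000 means score at S434, F1603. After flipping Y the toolpath is (66.557,69.540) → (183.511,205.027) → (155.273,180.528) → (66.557,69.540), returning to the start.

Shape 2 is a rectangle drawn with `<path>`. Its stroke #000000 means score at S434, F1603. After flipping Y the toolpath is (62.199,167.120) → (121.556,167.120) → (121.556,155.791) → (62.199,155.791) → (62.199,167.120), returning to the start.

Shape 3 is a line segment drawn with `<path>`. Its stroke #ff0000 means engrave at S241, F3254. After flipping Y the toolpath is (160.890,50.412) → (156.468,183.353).

Shape 4 is a circle drawn with `<circle>`. Its stroke #ff0000 means engrave at S241, F3254. After flipping Y the toolpath is (129.868,33.949) → (127.174,42.241) → (120.120,47.366) → (111.402,47.366) → (104.348,42.241) → (101.654,33.949) → (104.348,25.657) → (111.402,20.532) → (120.120,20.532) → (127.174,25.657) → (129.868,33.949), returning to the start.

Shape 5 is a quadratic bezier drawn with `<path>`. Its stroke #000000 means score at S434, F1603. After flipping Y the toolpath is (104.173,57.480) → (123.802,78.630) → (139.398,96.896) → (150.961,112.281) → (158.490,124.783) → (161.987,134.402).

Shape 6 is a circle drawn with `<circle>`. Its stroke #000000 means score at S434, F1603. After flipping Y the toolpath is (89.339,132.144) → (88.225,135.573) → (85.308,137.692) → (81.702,137.692) → (78.785,135.573) → (77.671,132.144) → (78.785,128.715) → (81.702,126.596) → (85.308,126.596) → (88.225,128.715) → (89.339,132.144), returning to the start.

G21
G90
G0 X66.557 Y69.540
M3 S434
G1 X183.511 Y205.027 F1603
G1 X155.273 Y180.528
G1 X66.557 Y69.540
G0 X62.199 Y167.120
M3 S434
G1 X121.556 Y167.120 F1603
G1 X121.556 Y155.791
G1 X62.199 Y155.791
G1 X62.199 Y167.120
G0 X160.890 Y50.412
M3 S241
G1 X156.468 Y183.353 F3254
G0 X129.868 Y33.949
M3 S241
G1 X127.174 Y42.241 F3254
G1 X120.120 Y47.366
G1 X111.402 Y47.366
G1 X104.348 Y42.241
G1 X101.654 Y33.949
G1 X104.348 Y25.657
G1 X111.402 Y20.532
G1 X120.120 Y20.532
G1 X127.174 Y25.657
G1 X129.868 Y33.949
G0 X104.173 Y57.480
M3 S434
G1 X123.802 Y78.630 F1603
G1 X139.398 Y96.896
G1 X150.961 Y112.281
G1 X158.490 Y124.783
G1 X161.987 Y134.402
G0 X89.339 Y132.144
M3 S434
G1 X88.225 Y135.573 F1603
G1 X85.308 Y137.692
G1 X81.702 Y137.692
G1 X78.785 Y135.573
G1 X77.671 Y132.144
G1 X78.785 Y128.715
G1 X81.702 Y126.596
G1 X85.308 Y126.596
G1 X88.225 Y128.715
G1 X89.339 Y132.144
M5
G0 X0.000 Y0.000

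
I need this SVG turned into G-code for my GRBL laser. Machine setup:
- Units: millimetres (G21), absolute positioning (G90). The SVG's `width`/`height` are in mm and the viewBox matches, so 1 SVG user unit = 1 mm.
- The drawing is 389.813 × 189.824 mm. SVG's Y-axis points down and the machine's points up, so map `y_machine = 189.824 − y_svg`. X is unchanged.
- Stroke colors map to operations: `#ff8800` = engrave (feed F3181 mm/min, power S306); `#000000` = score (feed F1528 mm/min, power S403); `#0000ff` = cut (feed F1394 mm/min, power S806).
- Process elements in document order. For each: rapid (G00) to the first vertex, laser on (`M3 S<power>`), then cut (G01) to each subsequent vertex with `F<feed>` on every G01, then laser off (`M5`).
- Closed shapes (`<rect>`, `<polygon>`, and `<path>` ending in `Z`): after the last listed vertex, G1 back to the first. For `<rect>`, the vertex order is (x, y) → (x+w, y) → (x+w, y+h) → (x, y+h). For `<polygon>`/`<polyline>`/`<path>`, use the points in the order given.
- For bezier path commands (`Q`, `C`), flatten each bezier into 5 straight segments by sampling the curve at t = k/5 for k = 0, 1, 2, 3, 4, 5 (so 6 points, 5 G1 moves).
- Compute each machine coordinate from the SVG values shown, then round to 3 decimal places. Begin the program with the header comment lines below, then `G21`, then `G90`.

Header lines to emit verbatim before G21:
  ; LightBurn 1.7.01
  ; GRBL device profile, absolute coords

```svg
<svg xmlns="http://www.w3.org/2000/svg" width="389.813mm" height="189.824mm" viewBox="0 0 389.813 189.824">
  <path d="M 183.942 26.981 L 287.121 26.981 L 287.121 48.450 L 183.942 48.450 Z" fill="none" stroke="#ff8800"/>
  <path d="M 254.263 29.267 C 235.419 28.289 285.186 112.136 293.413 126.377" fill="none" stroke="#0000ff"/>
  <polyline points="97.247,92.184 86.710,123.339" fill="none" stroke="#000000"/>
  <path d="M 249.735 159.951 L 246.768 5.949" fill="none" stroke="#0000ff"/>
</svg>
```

1 u = 1 mm; y_m = 189.824 − y.

[1] `<path>` rectangle, #ff8800→engrave S306 F3181: (183.942,162.843) → (287.121,162.843) → (287.121,141.374) → (183.942,141.374) → (183.942,162.843) (closed)

[2] `<path>` cubic bezier, #0000ff→cut S806 F1394: (254.263,160.557) → (250.309,152.200) → (257.534,130.898) → (270.651,104.063) → (284.373,79.109) → (293.413,63.447)

[3] `<polyline>` line segment, #000000→score S403 F1528: (97.247,97.640) → (86.710,66.485)

[4] `<path>` line segment, #0000ff→cut S806 F1394: (249.735,29.873) → (246.768,183.875)

; LightBurn 1.7.01
; GRBL device profile, absolute coords
G21
G90
G00 X183.942 Y162.843
M3 S306
G01 X287.121 Y162.843 F3181
G01 X287.121 Y141.374 F3181
G01 X183.942 Y141.374 F3181
G01 X183.942 Y162.843 F3181
M5
G00 X254.263 Y160.557
M3 S806
G01 X250.309 Y152.200 F1394
G01 X257.534 Y130.898 F1394
G01 X270.651 Y104.063 F1394
G01 X284.373 Y79.109 F1394
G01 X293.413 Y63.447 F1394
M5
G00 X97.247 Y97.640
M3 S403
G01 X86.710 Y66.485 F1528
M5
G00 X249.735 Y29.873
M3 S806
G01 X246.768 Y183.875 F1394
M5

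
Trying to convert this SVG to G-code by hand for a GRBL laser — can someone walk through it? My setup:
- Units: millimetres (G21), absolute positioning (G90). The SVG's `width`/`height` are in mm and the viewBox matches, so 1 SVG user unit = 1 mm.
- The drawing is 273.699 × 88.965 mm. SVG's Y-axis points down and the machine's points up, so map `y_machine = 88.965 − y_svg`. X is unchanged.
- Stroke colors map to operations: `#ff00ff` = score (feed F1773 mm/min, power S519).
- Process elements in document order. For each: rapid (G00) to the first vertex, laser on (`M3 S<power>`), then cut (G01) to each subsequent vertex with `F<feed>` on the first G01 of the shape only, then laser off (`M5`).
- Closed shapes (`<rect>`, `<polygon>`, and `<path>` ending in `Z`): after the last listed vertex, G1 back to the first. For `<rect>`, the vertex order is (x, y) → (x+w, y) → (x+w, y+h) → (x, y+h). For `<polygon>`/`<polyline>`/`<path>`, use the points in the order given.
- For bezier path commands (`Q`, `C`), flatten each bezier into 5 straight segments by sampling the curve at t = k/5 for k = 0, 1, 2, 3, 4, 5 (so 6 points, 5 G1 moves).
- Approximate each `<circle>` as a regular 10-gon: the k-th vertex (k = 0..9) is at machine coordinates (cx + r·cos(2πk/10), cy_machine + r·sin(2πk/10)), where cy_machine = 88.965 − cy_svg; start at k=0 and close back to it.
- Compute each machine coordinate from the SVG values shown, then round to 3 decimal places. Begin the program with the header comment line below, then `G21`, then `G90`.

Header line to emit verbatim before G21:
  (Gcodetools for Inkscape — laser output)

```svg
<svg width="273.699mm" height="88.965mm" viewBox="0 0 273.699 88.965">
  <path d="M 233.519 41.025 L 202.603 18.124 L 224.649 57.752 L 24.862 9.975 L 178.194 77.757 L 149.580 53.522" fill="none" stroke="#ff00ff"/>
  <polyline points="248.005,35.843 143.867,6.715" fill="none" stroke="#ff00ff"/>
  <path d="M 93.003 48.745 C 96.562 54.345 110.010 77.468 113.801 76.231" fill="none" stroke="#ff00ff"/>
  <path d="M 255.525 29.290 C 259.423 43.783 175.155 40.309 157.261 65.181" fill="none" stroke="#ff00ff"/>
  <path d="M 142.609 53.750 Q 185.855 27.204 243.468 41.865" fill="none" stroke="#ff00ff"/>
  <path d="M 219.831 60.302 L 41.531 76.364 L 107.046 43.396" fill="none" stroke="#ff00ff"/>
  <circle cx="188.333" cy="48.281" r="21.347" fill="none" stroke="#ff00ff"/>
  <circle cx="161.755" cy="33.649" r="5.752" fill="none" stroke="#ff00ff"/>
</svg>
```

(Gcodetools for Inkscape — laser output)
G21
G90
G00 X233.519 Y47.940
M3 S519
G01 X202.603 Y70.841 F1773
G01 X224.649 Y31.213
G01 X24.862 Y78.990
G01 X178.194 Y11.208
G01 X149.580 Y35.443
M5
G00 X248.005 Y53.122
M3 S519
G01 X143.867 Y82.250 F1773
M5
G00 X93.003 Y40.220
M3 S519
G01 X96.169 Y35.092 F1773
G01 X100.770 Y27.769
G01 X105.867 Y20.262
G01 X110.524 Y14.580
G01 X113.801 Y12.734
M5
G00 X255.525 Y59.675
M3 S519
G01 X248.520 Y52.765 F1773
G01 X227.773 Y47.944
G01 X200.703 Y42.988
G01 X174.726 Y35.676
G01 X157.261 Y23.784
M5
G00 X142.609 Y35.215
M3 S519
G01 X160.482 Y44.185 F1773
G01 X179.505 Y49.859
G01 X199.676 Y52.236
G01 X220.997 Y51.316
G01 X243.468 Y47.100
M5
G00 X219.831 Y28.663
M3 S519
G01 X41.531 Y12.601 F1773
G01 X107.046 Y45.569
M5
G00 X209.680 Y40.684
M3 S519
G01 X205.603 Y53.231 F1773
G01 X194.930 Y60.986
G01 X181.736 Y60.986
G01 X171.063 Y53.231
G01 X166.986 Y40.684
G01 X171.063 Y28.137
G01 X181.736 Y20.382
G01 X194.930 Y20.382
G01 X205.603 Y28.137
G01 X209.680 Y40.684
M5
G00 X167.507 Y55.316
M3 S519
G01 X166.408 Y58.697 F1773
G01 X163.532 Y60.786
G01 X159.978 Y60.786
G01 X157.102 Y58.697
G01 X156.003 Y55.316
G01 X157.102 Y51.935
G01 X159.978 Y49.846
G01 X163.532 Y49.846
G01 X166.408 Y51.935
G01 X167.507 Y55.316
M5

viewBox `0 0 273.699 88.965` with mm width/height → 1 unit = 1 mm. Flip: y_m = 88.965 − y_svg.

**Shape 1** — `<path>` open polyline, stroke `#ff00ff` → score (S519, F1773). Machine vertices: (233.519,47.940) → (202.603,70.841) → (224.649,31.213) → (24.862,78.990) → (178.194,11.208) → (149.580,35.443). Open path.

**Shape 2** — `<polyline>` line segment, stroke `#ff00ff` → score (S519, F1773). Machine vertices: (248.005,53.122) → (143.867,82.250). Open path.

**Shape 3** — `<path>` cubic bezier, stroke `#ff00ff` → score (S519, F1773). Control points (SVG): P0=(93.003,48.745), P1=(96.562,54.345), P2=(110.010,77.468), P3=(113.801,76.231); sampled at t=k/5. Machine vertices: (93.003,40.220) → (96.169,35.092) → (100.770,27.769) → (105.867,20.262) → (110.524,14.580) → (113.801,12.734). Open path.

**Shape 4** — `<path>` cubic bezier, stroke `#ff00ff` → score (S519, F1773). Control points (SVG): P0=(255.525,29.290), P1=(259.423,43.783), P2=(175.155,40.309), P3=(157.261,65.181); sampled at t=k/5. Machine vertices: (255.525,59.675) → (248.520,52.765) → (227.773,47.944) → (200.703,42.988) → (174.726,35.676) → (157.261,23.784). Open path.

**Shape 5** — `<path>` quadratic bezier, stroke `#ff00ff` → score (S519, F1773). Control points (SVG): P0=(142.609,53.750), P1=(185.855,27.204), P2=(243.468,41.865); sampled at t=k/5. Machine vertices: (142.609,35.215) → (160.482,44.185) → (179.505,49.859) → (199.676,52.236) → (220.997,51.316) → (243.468,47.100). Open path.

**Shape 6** — `<path>` open polyline, stroke `#ff00ff` → score (S519, F1773). Machine vertices: (219.831,28.663) → (41.531,12.601) → (107.046,45.569). Open path.

**Shape 7** — `<circle>` circle, stroke `#ff00ff` → score (S519, F1773). Machine vertices: (209.680,40.684) → (205.603,53.231) → (194.930,60.986) → (181.736,60.986) → (171.063,53.231) → (166.986,40.684) → (171.063,28.137) → (181.736,20.382) → (194.930,20.382) → (205.603,28.137) → (209.680,40.684). Closed: final G1 returns to the first vertex.

**Shape 8** — `<circle>` circle, stroke `#ff00ff` → score (S519, F1773). Machine vertices: (167.507,55.316) → (166.408,58.697) → (163.532,60.786) → (159.978,60.786) → (157.102,58.697) → (156.003,55.316) → (157.102,51.935) → (159.978,49.846) → (163.532,49.846) → (166.408,51.935) → (167.507,55.316). Closed: final G1 returns to the first vertex.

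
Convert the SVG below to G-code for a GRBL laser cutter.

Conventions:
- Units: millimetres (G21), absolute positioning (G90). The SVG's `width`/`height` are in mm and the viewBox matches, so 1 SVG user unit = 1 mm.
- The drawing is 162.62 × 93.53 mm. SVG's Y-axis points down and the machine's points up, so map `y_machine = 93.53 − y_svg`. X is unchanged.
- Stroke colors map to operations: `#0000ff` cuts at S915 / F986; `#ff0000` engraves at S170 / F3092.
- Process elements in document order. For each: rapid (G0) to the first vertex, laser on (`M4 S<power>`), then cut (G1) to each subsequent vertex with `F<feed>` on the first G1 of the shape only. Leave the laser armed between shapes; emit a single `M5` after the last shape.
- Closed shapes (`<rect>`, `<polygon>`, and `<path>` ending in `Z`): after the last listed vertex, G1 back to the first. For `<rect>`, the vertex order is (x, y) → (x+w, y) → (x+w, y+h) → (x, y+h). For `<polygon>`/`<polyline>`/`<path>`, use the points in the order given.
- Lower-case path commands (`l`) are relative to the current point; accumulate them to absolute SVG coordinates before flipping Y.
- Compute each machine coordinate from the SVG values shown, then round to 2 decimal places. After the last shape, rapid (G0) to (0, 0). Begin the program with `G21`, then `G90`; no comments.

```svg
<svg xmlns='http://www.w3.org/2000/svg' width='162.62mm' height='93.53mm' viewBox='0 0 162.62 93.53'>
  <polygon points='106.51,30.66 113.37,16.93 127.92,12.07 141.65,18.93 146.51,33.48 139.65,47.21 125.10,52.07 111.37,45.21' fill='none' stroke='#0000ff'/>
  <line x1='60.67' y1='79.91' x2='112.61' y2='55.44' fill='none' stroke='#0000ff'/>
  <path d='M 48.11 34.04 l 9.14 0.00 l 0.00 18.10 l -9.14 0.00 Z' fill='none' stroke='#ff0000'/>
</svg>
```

Since the viewBox matches the mm dimensions, user units are millimetres directly. The only transform is the Y-flip y_m = 93.53 − y_svg.

Shape 1 is a regular polygon drawn with `<polygon>`. Its stroke #0000ff means cut at S915, F986. After flipping Y the toolpath is (106.51,62.87) → (113.37,76.60) → (127.92,81.46) → (141.65,74.60) → (146.51,60.05) → (139.65,46.32) → (125.10,41.46) → (111.37,48.32) → (106.51,62.87), returning to the start.

Shape 2 is a line segment drawn with `<line>`. Its stroke #0000ff means cut at S915, F986. After flipping Y the toolpath is (60.67,13.62) → (112.61,38.09).

Shape 3 is a rectangle drawn with `<path>`. Its stroke #ff0000 means engrave at S170, F3092. After flipping Y the toolpath is (48.11,59.49) → (57.25,59.49) → (57.25,41.39) → (48.11,41.39) → (48.11,59.49), returning to the start.

G21
G90
G0 X106.51 Y62.87
M4 S915
G1 X113.37 Y76.60 F986
G1 X127.92 Y81.46
G1 X141.65 Y74.60
G1 X146.51 Y60.05
G1 X139.65 Y46.32
G1 X125.10 Y41.46
G1 X111.37 Y48.32
G1 X106.51 Y62.87
G0 X60.67 Y13.62
M4 S915
G1 X112.61 Y38.09 F986
G0 X48.11 Y59.49
M4 S170
G1 X57.25 Y59.49 F3092
G1 X57.25 Y41.39
G1 X48.11 Y41.39
G1 X48.11 Y59.49
M5
G0 X0.00 Y0.00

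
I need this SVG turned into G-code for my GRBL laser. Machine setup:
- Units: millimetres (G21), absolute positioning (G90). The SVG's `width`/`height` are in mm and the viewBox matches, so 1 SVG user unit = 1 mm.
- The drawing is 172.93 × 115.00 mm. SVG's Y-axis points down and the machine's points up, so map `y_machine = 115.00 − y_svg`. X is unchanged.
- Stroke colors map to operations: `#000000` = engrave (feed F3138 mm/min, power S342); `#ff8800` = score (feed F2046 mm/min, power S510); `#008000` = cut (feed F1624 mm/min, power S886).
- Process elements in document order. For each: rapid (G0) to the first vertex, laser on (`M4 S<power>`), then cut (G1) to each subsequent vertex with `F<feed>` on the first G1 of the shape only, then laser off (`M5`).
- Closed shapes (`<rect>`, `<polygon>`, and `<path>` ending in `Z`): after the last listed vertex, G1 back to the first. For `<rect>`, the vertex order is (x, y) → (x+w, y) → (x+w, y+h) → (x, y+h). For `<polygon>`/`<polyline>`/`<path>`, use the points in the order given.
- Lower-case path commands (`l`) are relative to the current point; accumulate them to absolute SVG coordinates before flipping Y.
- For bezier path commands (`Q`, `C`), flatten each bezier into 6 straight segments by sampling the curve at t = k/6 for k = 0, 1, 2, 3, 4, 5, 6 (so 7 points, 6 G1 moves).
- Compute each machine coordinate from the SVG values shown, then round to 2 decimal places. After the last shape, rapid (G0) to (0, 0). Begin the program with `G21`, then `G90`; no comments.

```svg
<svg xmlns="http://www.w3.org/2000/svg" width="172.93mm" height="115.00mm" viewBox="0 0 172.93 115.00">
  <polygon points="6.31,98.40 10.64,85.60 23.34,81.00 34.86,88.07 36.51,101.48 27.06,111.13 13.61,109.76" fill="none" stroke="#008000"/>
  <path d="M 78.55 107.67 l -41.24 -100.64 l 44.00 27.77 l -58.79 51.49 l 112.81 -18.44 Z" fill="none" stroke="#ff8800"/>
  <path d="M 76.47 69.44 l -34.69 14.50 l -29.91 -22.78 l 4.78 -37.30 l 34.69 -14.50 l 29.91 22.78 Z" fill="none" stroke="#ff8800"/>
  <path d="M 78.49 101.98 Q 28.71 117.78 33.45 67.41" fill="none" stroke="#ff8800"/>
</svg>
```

viewBox `0 0 172.93 115.00` with mm width/height → 1 unit = 1 mm. Flip: y_m = 115.00 − y_svg.

**Shape 1** — `<polygon>` regular polygon, stroke `#008000` → cut (S886, F1624). Machine vertices: (6.31,16.60) → (10.64,29.40) → (23.34,34.00) → (34.86,26.93) → (36.51,13.52) → (27.06,3.87) → (13.61,5.24) → (6.31,16.60). Closed: final G1 returns to the first vertex.

**Shape 2** — `<path>` closed polygon, stroke `#ff8800` → score (S510, F2046). Machine vertices: (78.55,7.33) → (37.31,107.97) → (81.31,80.20) → (22.52,28.71) → (135.33,47.15) → (78.55,7.33). Closed: final G1 returns to the first vertex.

**Shape 3** — `<path>` regular polygon, stroke `#ff8800` → score (S510, F2046). Machine vertices: (76.47,45.56) → (41.78,31.06) → (11.87,53.84) → (16.65,91.14) → (51.34,105.64) → (81.25,82.86) → (76.47,45.56). Closed: final G1 returns to the first vertex.

**Shape 4** — `<path>` quadratic bezier, stroke `#ff8800` → score (S510, F2046). Control points (SVG): P0=(78.49,101.98), P1=(28.71,117.78), P2=(33.45,67.41); sampled at t=k/6. Machine vertices: (78.49,13.02) → (63.41,9.59) → (51.36,9.84) → (42.34,13.76) → (36.35,21.36) → (33.38,32.64) → (33.45,47.59). Open path.

G21
G90
G0 X6.31 Y16.60
M4 S886
G1 X10.64 Y29.40 F1624
G1 X23.34 Y34.00
G1 X34.86 Y26.93
G1 X36.51 Y13.52
G1 X27.06 Y3.87
G1 X13.61 Y5.24
G1 X6.31 Y16.60
M5
G0 X78.55 Y7.33
M4 S510
G1 X37.31 Y107.97 F2046
G1 X81.31 Y80.20
G1 X22.52 Y28.71
G1 X135.33 Y47.15
G1 X78.55 Y7.33
M5
G0 X76.47 Y45.56
M4 S510
G1 X41.78 Y31.06 F2046
G1 X11.87 Y53.84
G1 X16.65 Y91.14
G1 X51.34 Y105.64
G1 X81.25 Y82.86
G1 X76.47 Y45.56
M5
G0 X78.49 Y13.02
M4 S510
G1 X63.41 Y9.59 F2046
G1 X51.36 Y9.84
G1 X42.34 Y13.76
G1 X36.35 Y21.36
G1 X33.38 Y32.64
G1 X33.45 Y47.59
M5
G0 X0.00 Y0.00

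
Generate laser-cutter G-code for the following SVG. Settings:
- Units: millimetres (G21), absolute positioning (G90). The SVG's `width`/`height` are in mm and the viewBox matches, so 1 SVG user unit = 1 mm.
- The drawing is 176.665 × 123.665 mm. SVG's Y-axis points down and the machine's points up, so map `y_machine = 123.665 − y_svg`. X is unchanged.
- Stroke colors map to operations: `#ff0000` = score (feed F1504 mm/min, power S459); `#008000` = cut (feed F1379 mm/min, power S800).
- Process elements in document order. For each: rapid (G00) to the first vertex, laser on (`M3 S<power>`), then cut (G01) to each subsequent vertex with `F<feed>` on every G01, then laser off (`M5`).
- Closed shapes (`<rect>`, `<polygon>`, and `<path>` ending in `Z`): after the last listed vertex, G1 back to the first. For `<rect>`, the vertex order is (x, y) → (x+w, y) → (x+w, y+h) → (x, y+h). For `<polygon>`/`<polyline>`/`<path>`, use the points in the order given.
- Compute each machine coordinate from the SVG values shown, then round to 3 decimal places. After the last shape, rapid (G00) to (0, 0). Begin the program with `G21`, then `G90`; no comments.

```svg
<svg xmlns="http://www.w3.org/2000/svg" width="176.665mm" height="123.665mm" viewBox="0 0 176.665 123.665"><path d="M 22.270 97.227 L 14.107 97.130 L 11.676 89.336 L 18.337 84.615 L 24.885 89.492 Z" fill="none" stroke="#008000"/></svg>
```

viewBox `0 0 176.665 123.665` with mm width/height → 1 unit = 1 mm. Flip: y_m = 123.665 − y_svg.

**Shape 1** — `<path>` regular polygon, stroke `#008000` → cut (S800, F1379). Machine vertices: (22.270,26.438) → (14.107,26.535) → (11.676,34.329) → (18.337,39.050) → (24.885,34.173) → (22.270,26.438). Closed: final G1 returns to the first vertex.

G21
G90
G00 X22.270 Y26.438
M3 S800
G01 X14.107 Y26.535 F1379
G01 X11.676 Y34.329 F1379
G01 X18.337 Y39.050 F1379
G01 X24.885 Y34.173 F1379
G01 X22.270 Y26.438 F1379
M5
G00 X0.000 Y0.000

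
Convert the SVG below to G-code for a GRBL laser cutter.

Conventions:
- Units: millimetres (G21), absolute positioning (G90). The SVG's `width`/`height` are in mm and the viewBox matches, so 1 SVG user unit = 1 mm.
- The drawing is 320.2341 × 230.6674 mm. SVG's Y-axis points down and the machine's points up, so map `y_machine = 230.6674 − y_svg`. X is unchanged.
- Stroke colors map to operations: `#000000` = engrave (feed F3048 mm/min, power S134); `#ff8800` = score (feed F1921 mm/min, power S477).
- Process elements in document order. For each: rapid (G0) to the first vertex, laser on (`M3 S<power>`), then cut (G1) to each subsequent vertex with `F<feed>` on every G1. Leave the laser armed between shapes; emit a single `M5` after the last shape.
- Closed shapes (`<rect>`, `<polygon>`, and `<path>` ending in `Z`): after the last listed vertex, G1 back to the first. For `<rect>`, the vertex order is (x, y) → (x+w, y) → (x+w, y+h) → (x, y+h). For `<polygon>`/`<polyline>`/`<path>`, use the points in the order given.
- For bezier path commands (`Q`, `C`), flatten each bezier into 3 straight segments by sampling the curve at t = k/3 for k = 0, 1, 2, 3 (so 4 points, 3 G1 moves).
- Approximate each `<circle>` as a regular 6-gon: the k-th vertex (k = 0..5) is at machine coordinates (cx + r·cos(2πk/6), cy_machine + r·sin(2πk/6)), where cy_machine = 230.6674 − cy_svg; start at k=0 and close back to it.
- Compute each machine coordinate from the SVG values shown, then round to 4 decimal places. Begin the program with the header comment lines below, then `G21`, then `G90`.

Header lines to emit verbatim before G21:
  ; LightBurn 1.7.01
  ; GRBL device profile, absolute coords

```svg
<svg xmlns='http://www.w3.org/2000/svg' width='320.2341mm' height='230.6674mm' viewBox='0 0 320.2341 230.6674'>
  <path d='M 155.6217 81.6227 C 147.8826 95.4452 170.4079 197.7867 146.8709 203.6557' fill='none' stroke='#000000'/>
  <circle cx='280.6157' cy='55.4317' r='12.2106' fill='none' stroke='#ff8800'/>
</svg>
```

Since the viewBox matches the mm dimensions, user units are millimetres directly. The only transform is the Y-flip y_m = 230.6674 − y_svg.

Shape 1 is a cubic bezier drawn with `<path>`. Its stroke #000000 means engrave at S134, F3048. After flipping Y the toolpath is (155.6217,149.0447) → (155.1438,112.5674) → (157.8807,58.1867) → (146.8709,27.0117).

Shape 2 is a circle drawn with `<circle>`. Its stroke #ff8800 means score at S477, F1921. After flipping Y the toolpath is (292.8263,175.2357) → (286.7210,185.8104) → (274.5104,185.8104) → (268.4051,175.2357) → (274.5104,164.6610) → (286.7210,164.6610) → (292.8263,175.2357), returning to the start.

; LightBurn 1.7.01
; GRBL device profile, absolute coords
G21
G90
G0 X155.6217 Y149.0447
M3 S134
G1 X155.1438 Y112.5674 F3048
G1 X157.8807 Y58.1867 F3048
G1 X146.8709 Y27.0117 F3048
G0 X292.8263 Y175.2357
M3 S477
G1 X286.7210 Y185.8104 F1921
G1 X274.5104 Y185.8104 F1921
G1 X268.4051 Y175.2357 F1921
G1 X274.5104 Y164.6610 F1921
G1 X286.7210 Y164.6610 F1921
G1 X292.8263 Y175.2357 F1921
M5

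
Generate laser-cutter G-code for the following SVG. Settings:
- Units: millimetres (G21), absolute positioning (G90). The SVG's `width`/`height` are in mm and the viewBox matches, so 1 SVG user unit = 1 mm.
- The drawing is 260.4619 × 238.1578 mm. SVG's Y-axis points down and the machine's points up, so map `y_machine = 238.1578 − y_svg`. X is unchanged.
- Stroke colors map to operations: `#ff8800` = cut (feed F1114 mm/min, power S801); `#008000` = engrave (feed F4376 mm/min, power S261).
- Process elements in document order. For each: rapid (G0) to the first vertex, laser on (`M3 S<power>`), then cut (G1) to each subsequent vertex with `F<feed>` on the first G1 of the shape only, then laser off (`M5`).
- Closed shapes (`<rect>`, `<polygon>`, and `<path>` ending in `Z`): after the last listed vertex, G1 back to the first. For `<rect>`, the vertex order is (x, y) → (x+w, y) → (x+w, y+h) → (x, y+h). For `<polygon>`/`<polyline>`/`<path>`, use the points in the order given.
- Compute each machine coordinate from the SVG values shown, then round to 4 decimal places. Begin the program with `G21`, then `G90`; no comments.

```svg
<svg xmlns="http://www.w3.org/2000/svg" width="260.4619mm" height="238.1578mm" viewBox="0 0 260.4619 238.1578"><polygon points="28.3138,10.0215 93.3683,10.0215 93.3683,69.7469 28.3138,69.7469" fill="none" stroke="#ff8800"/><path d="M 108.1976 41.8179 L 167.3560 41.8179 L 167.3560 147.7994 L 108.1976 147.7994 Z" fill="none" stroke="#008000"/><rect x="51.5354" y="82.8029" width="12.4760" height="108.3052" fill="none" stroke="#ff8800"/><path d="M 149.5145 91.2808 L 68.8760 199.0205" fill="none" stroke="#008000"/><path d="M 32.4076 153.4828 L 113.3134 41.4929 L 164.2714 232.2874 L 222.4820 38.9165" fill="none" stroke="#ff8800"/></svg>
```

viewBox `0 0 260.4619 238.1578` with mm width/height → 1 unit = 1 mm. Flip: y_m = 238.1578 − y_svg.

**Shape 1** — `<polygon>` rectangle, stroke `#ff8800` → cut (S801, F1114). Machine vertices: (28.3138,228.1363) → (93.3683,228.1363) → (93.3683,168.4109) → (28.3138,168.4109) → (28.3138,228.1363). Closed: final G1 returns to the first vertex.

**Shape 2** — `<path>` rectangle, stroke `#008000` → engrave (S261, F4376). Machine vertices: (108.1976,196.3399) → (167.3560,196.3399) → (167.3560,90.3584) → (108.1976,90.3584) → (108.1976,196.3399). Closed: final G1 returns to the first vertex.

**Shape 3** — `<rect>` rectangle, stroke `#ff8800` → cut (S801, F1114). Machine vertices: (51.5354,155.3549) → (64.0114,155.3549) → (64.0114,47.0497) → (51.5354,47.0497) → (51.5354,155.3549). Closed: final G1 returns to the first vertex.

**Shape 4** — `<path>` line segment, stroke `#008000` → engrave (S261, F4376). Machine vertices: (149.5145,146.8770) → (68.8760,39.1373). Open path.

**Shape 5** — `<path>` open polyline, stroke `#ff8800` → cut (S801, F1114). Machine vertices: (32.4076,84.6750) → (113.3134,196.6649) → (164.2714,5.8704) → (222.4820,199.2413). Open path.

G21
G90
G0 X28.3138 Y228.1363
M3 S801
G1 X93.3683 Y228.1363 F1114
G1 X93.3683 Y168.4109
G1 X28.3138 Y168.4109
G1 X28.3138 Y228.1363
M5
G0 X108.1976 Y196.3399
M3 S261
G1 X167.3560 Y196.3399 F4376
G1 X167.3560 Y90.3584
G1 X108.1976 Y90.3584
G1 X108.1976 Y196.3399
M5
G0 X51.5354 Y155.3549
M3 S801
G1 X64.0114 Y155.3549 F1114
G1 X64.0114 Y47.0497
G1 X51.5354 Y47.0497
G1 X51.5354 Y155.3549
M5
G0 X149.5145 Y146.8770
M3 S261
G1 X68.8760 Y39.1373 F4376
M5
G0 X32.4076 Y84.6750
M3 S801
G1 X113.3134 Y196.6649 F1114
G1 X164.2714 Y5.8704
G1 X222.4820 Y199.2413
M5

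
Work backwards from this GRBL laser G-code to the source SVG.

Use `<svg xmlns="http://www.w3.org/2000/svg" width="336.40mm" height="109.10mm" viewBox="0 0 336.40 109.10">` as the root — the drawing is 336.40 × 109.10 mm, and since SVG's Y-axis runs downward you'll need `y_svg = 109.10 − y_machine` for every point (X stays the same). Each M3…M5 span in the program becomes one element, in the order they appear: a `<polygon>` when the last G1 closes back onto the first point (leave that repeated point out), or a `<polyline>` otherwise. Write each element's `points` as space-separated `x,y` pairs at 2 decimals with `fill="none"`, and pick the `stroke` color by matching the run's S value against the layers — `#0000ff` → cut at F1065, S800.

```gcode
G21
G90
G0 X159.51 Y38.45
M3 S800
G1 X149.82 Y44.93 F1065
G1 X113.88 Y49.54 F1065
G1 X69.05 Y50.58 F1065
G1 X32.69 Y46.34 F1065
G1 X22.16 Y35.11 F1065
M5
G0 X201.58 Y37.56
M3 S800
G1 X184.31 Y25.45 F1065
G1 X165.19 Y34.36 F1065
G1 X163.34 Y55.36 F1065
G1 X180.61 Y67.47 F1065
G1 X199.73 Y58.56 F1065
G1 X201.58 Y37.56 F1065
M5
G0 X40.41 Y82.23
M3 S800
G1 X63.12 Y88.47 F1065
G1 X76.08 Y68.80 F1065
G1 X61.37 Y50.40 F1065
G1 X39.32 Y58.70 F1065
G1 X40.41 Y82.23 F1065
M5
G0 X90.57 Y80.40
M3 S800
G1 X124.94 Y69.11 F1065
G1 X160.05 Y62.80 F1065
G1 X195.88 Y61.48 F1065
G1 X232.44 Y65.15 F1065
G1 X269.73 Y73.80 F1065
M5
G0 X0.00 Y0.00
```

Each laser-on run becomes one SVG element. Flip Y back into SVG space with y_svg = 109.10 − y_machine. Every run uses S800, so all elements get stroke `#0000ff` (cut).

Run 1: The run is open, so emit a `<polyline>` with points (Y-flipped): 159.51,70.65 149.82,64.17 113.88,59.56 69.05,58.52 32.69,62.76 22.16,73.99.

Run 2: The run returns to its start, so emit a `<polygon>` with points (Y-flipped): 201.58,71.54 184.31,83.65 165.19,74.74 163.34,53.74 180.61,41.63 199.73,50.54.

Run 3: The run returns to its start, so emit a `<polygon>` with points (Y-flipped): 40.41,26.87 63.12,20.63 76.08,40.30 61.37,58.70 39.32,50.40.

Run 4: The run is open, so emit a `<polyline>` with points (Y-flipped): 90.57,28.70 124.94,39.99 160.05,46.30 195.88,47.62 232.44,43.95 269.73,35.30.

<svg xmlns="http://www.w3.org/2000/svg" width="336.40mm" height="109.10mm" viewBox="0 0 336.40 109.10">
  <polyline points="159.51,70.65 149.82,64.17 113.88,59.56 69.05,58.52 32.69,62.76 22.16,73.99" fill="none" stroke="#0000ff"/>
  <polygon points="201.58,71.54 184.31,83.65 165.19,74.74 163.34,53.74 180.61,41.63 199.73,50.54" fill="none" stroke="#0000ff"/>
  <polygon points="40.41,26.87 63.12,20.63 76.08,40.30 61.37,58.70 39.32,50.40" fill="none" stroke="#0000ff"/>
  <polyline points="90.57,28.70 124.94,39.99 160.05,46.30 195.88,47.62 232.44,43.95 269.73,35.30" fill="none" stroke="#0000ff"/>
</svg>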